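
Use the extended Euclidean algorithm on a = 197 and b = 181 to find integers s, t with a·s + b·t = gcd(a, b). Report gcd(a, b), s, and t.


Euclidean algorithm on (197, 181) — divide until remainder is 0:
  197 = 1 · 181 + 16
  181 = 11 · 16 + 5
  16 = 3 · 5 + 1
  5 = 5 · 1 + 0
gcd(197, 181) = 1.
Track Bezout coefficients alongside the remainders: start with r₀ = 197 = a·1 + b·0 (s = 1, t = 0) and r₁ = 181 = a·0 + b·1 (s = 0, t = 1); each new remainder r_{k+1} = r_{k-1} − q_k·r_k inherits s_{k+1} = s_{k-1} − q_k·s_k, t_{k+1} = t_{k-1} − q_k·t_k, so r_k = a·s_k + b·t_k at every step:
  q = 1: r = 16, s = 1 − 1·0 = 1, t = 0 − 1·1 = -1  (check: 197·1 + 181·(-1) = 16)
  q = 11: r = 5, s = 0 − 11·1 = -11, t = 1 − 11·(-1) = 12  (check: 197·(-11) + 181·12 = 5)
  q = 3: r = 1, s = 1 − 3·(-11) = 34, t = -1 − 3·12 = -37  (check: 197·34 + 181·(-37) = 1)
The row with r = 1 (the gcd) gives the Bezout coefficients s = 34, t = -37.
Result: 197 · (34) + 181 · (-37) = 1.

gcd(197, 181) = 1; s = 34, t = -37 (check: 197·34 + 181·(-37) = 1).


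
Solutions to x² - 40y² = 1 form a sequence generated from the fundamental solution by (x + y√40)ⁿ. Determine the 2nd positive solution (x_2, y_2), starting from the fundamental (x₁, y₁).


Step 1: Find the fundamental solution (x₁, y₁) of x² - 40y² = 1.
  Expand √40 as a continued fraction. a₀ = ⌊√40⌋ = 6; iterate m_{k+1} = d_k·a_k − m_k, d_{k+1} = (40 − m_{k+1}²)/d_k, a_{k+1} = ⌊(a₀ + m_{k+1})/d_{k+1}⌋ (starting m₀ = 0, d₀ = 1), with convergents p_k = a_k·p_{k-1} + p_{k-2}, q_k = a_k·q_{k-1} + q_{k-2} (p₋₁ = 1, q₋₁ = 0):
  k = 0: a₀ = 6; p₀/q₀ = 6/1; p₀² − 40·q₀² = 36 − 40 = -4.
  k = 1: m = 6, d = 4, a = ⌊(6 + 6)/4⌋ = 3; p/q = (3·6 + 1)/(3·1 + 0) = 19/3; p² − 40·q² = 361 − 360 = 1.
  The first convergent with p² − 40·q² = 1 gives the fundamental solution (x₁, y₁) = (19, 3).
Step 2: Apply the recurrence (x_{n+1}, y_{n+1}) = (x₁x_n + 40y₁y_n, x₁y_n + y₁x_n) repeatedly.
  From (x_1, y_1) = (19, 3): x_2 = 19·19 + 40·3·3 = 721; y_2 = 19·3 + 3·19 = 114.
Step 3: Verify x_2² - 40·y_2² = 519841 - 519840 = 1 (should be 1). ✓

(x_1, y_1) = (19, 3); (x_2, y_2) = (721, 114).


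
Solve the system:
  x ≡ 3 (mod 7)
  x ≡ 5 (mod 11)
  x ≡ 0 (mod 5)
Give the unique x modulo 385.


Moduli 7, 11, 5 are pairwise coprime; by CRT there is a unique solution modulo M = 7 · 11 · 5 = 385.
Solve pairwise, accumulating the modulus:
  Start with x ≡ 3 (mod 7).
  Combine with x ≡ 5 (mod 11): since gcd(7, 11) = 1, we get a unique residue mod 77.
    Write x = 3 + 7·t and substitute into x ≡ 5 (mod 11): 7·t ≡ 5 − 3 = 2 (mod 11).
    The inverse of 7 mod 11 is 8 (since 7·8 = 56 = 5·11 + 1), so t ≡ 8·2 = 16 ≡ 5 (mod 11).
    Then x = 3 + 7·5 = 38, valid modulo lcm(7, 11) = 77: x ≡ 38 (mod 77).
  Combine with x ≡ 0 (mod 5): since gcd(77, 5) = 1, we get a unique residue mod 385.
    Write x = 38 + 77·t and substitute into x ≡ 0 (mod 5): 77·t ≡ 0 − 38 = -38 (mod 5).
    Reduce coefficients mod 5: 2·t ≡ 2 (mod 5).
    The inverse of 2 mod 5 is 3 (since 2·3 = 6 = 1·5 + 1), so t ≡ 3·2 = 6 ≡ 1 (mod 5).
    Then x = 38 + 77·1 = 115, valid modulo lcm(77, 5) = 385: x ≡ 115 (mod 385).
Verify: 115 mod 7 = 3 ✓, 115 mod 11 = 5 ✓, 115 mod 5 = 0 ✓.

x ≡ 115 (mod 385).


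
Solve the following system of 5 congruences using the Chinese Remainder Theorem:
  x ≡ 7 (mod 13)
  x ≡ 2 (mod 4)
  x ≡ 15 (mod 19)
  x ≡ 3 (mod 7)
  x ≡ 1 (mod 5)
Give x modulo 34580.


Product of moduli M = 13 · 4 · 19 · 7 · 5 = 34580.
Merge one congruence at a time:
  Start: x ≡ 7 (mod 13).
  Combine with x ≡ 2 (mod 4); new modulus lcm = 52.
    Write x = 7 + 13·t and substitute into x ≡ 2 (mod 4): 13·t ≡ 2 − 7 = -5 (mod 4).
    Reduce coefficients mod 4: 1·t ≡ 3 (mod 4).
    So t ≡ 3 (mod 4).
    Then x = 7 + 13·3 = 46, valid modulo lcm(13, 4) = 52: x ≡ 46 (mod 52).
  Combine with x ≡ 15 (mod 19); new modulus lcm = 988.
    Write x = 46 + 52·t and substitute into x ≡ 15 (mod 19): 52·t ≡ 15 − 46 = -31 (mod 19).
    Reduce coefficients mod 19: 14·t ≡ 7 (mod 19).
    The inverse of 14 mod 19 is 15 (since 14·15 = 210 = 11·19 + 1), so t ≡ 15·7 = 105 ≡ 10 (mod 19).
    Then x = 46 + 52·10 = 566, valid modulo lcm(52, 19) = 988: x ≡ 566 (mod 988).
  Combine with x ≡ 3 (mod 7); new modulus lcm = 6916.
    Write x = 566 + 988·t and substitute into x ≡ 3 (mod 7): 988·t ≡ 3 − 566 = -563 (mod 7).
    Reduce coefficients mod 7: 1·t ≡ 4 (mod 7).
    So t ≡ 4 (mod 7).
    Then x = 566 + 988·4 = 4518, valid modulo lcm(988, 7) = 6916: x ≡ 4518 (mod 6916).
  Combine with x ≡ 1 (mod 5); new modulus lcm = 34580.
    Write x = 4518 + 6916·t and substitute into x ≡ 1 (mod 5): 6916·t ≡ 1 − 4518 = -4517 (mod 5).
    Reduce coefficients mod 5: 1·t ≡ 3 (mod 5).
    So t ≡ 3 (mod 5).
    Then x = 4518 + 6916·3 = 25266, valid modulo lcm(6916, 5) = 34580: x ≡ 25266 (mod 34580).
Verify against each original: 25266 mod 13 = 7, 25266 mod 4 = 2, 25266 mod 19 = 15, 25266 mod 7 = 3, 25266 mod 5 = 1.

x ≡ 25266 (mod 34580).


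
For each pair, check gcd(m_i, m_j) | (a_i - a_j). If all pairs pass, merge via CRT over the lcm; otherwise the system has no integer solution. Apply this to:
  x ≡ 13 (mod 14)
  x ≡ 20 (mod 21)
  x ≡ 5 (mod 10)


Moduli 14, 21, 10 are not pairwise coprime, so CRT works modulo lcm(m_i) when all pairwise compatibility conditions hold.
Pairwise compatibility: gcd(m_i, m_j) must divide a_i - a_j for every pair.
Merge one congruence at a time:
  Start: x ≡ 13 (mod 14).
  Combine with x ≡ 20 (mod 21): gcd(14, 21) = 7; 20 - 13 = 7, which IS divisible by 7, so compatible.
    Write x = 13 + 14·t and substitute into x ≡ 20 (mod 21): 14·t ≡ 20 − 13 = 7 (mod 21).
    Divide the congruence (and modulus) by g = 7: 2·t ≡ 1 (mod 3).
    The inverse of 2 mod 3 is 2 (since 2·2 = 4 = 1·3 + 1), so t ≡ 2·1 = 2 ≡ 2 (mod 3).
    Then x = 13 + 14·2 = 41, valid modulo lcm(14, 21) = 42: x ≡ 41 (mod 42).
  Combine with x ≡ 5 (mod 10): gcd(42, 10) = 2; 5 - 41 = -36, which IS divisible by 2, so compatible.
    Write x = 41 + 42·t and substitute into x ≡ 5 (mod 10): 42·t ≡ 5 − 41 = -36 (mod 10).
    Divide the congruence (and modulus) by g = 2: 21·t ≡ -18 (mod 5).
    Reduce coefficients mod 5: 1·t ≡ 2 (mod 5).
    So t ≡ 2 (mod 5).
    Then x = 41 + 42·2 = 125, valid modulo lcm(42, 10) = 210: x ≡ 125 (mod 210).
Verify: 125 mod 14 = 13, 125 mod 21 = 20, 125 mod 10 = 5.

x ≡ 125 (mod 210).


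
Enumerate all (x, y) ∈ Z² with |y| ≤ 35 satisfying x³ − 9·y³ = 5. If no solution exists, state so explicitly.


The equation is x³ - 9y³ = 5. For fixed y, x³ = 9·y³ + 5, so a solution requires the RHS to be a perfect cube.
Strategy: iterate y from -35 to 35, compute RHS = 9·y³ + 5, and check whether it is a (positive or negative) perfect cube.
Check small values of y:
  y = 0: RHS = 5 is not a perfect cube.
  y = 1: RHS = 14 is not a perfect cube.
  y = -1: RHS = -4 is not a perfect cube.
  y = 2: RHS = 77 is not a perfect cube.
  y = -2: RHS = -67 is not a perfect cube.
  y = 3: RHS = 248 is not a perfect cube.
  y = -3: RHS = -238 is not a perfect cube.
Continuing the search up to |y| = 35 finds no solutions either.
No (x, y) in the scanned range satisfies the equation.

No integer solutions with |y| ≤ 35.


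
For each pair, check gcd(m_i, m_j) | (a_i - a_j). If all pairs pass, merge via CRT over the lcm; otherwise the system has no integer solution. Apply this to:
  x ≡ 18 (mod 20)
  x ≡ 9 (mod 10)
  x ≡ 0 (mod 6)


Moduli 20, 10, 6 are not pairwise coprime, so CRT works modulo lcm(m_i) when all pairwise compatibility conditions hold.
Pairwise compatibility: gcd(m_i, m_j) must divide a_i - a_j for every pair.
Merge one congruence at a time:
  Start: x ≡ 18 (mod 20).
  Combine with x ≡ 9 (mod 10): gcd(20, 10) = 10, and 9 - 18 = -9 is NOT divisible by 10.
    ⇒ system is inconsistent (no integer solution).

No solution (the system is inconsistent).


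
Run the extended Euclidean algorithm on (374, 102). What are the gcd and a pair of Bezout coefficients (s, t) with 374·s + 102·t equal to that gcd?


Euclidean algorithm on (374, 102) — divide until remainder is 0:
  374 = 3 · 102 + 68
  102 = 1 · 68 + 34
  68 = 2 · 34 + 0
gcd(374, 102) = 34.
Track Bezout coefficients alongside the remainders: start with r₀ = 374 = a·1 + b·0 (s = 1, t = 0) and r₁ = 102 = a·0 + b·1 (s = 0, t = 1); each new remainder r_{k+1} = r_{k-1} − q_k·r_k inherits s_{k+1} = s_{k-1} − q_k·s_k, t_{k+1} = t_{k-1} − q_k·t_k, so r_k = a·s_k + b·t_k at every step:
  q = 3: r = 68, s = 1 − 3·0 = 1, t = 0 − 3·1 = -3  (check: 374·1 + 102·(-3) = 68)
  q = 1: r = 34, s = 0 − 1·1 = -1, t = 1 − 1·(-3) = 4  (check: 374·(-1) + 102·4 = 34)
The row with r = 34 (the gcd) gives the Bezout coefficients s = -1, t = 4.
Result: 374 · (-1) + 102 · (4) = 34.

gcd(374, 102) = 34; s = -1, t = 4 (check: 374·(-1) + 102·4 = 34).


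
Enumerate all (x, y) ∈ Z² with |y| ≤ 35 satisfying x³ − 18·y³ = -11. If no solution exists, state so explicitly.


The equation is x³ - 18y³ = -11. For fixed y, x³ = 18·y³ − 11, so a solution requires the RHS to be a perfect cube.
Strategy: iterate y from -35 to 35, compute RHS = 18·y³ − 11, and check whether it is a (positive or negative) perfect cube.
Check small values of y:
  y = 0: RHS = -11 is not a perfect cube.
  y = 1: RHS = 7 is not a perfect cube.
  y = -1: RHS = -29 is not a perfect cube.
  y = 2: RHS = 133 is not a perfect cube.
  y = -2: RHS = -155 is not a perfect cube.
  y = 3: RHS = 475 is not a perfect cube.
  y = -3: RHS = -497 is not a perfect cube.
Continuing the search up to |y| = 35 finds no solutions either.
No (x, y) in the scanned range satisfies the equation.

No integer solutions with |y| ≤ 35.


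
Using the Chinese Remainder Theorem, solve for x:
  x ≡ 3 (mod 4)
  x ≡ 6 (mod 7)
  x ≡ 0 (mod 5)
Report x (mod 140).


Moduli 4, 7, 5 are pairwise coprime; by CRT there is a unique solution modulo M = 4 · 7 · 5 = 140.
Solve pairwise, accumulating the modulus:
  Start with x ≡ 3 (mod 4).
  Combine with x ≡ 6 (mod 7): since gcd(4, 7) = 1, we get a unique residue mod 28.
    Write x = 3 + 4·t and substitute into x ≡ 6 (mod 7): 4·t ≡ 6 − 3 = 3 (mod 7).
    The inverse of 4 mod 7 is 2 (since 4·2 = 8 = 1·7 + 1), so t ≡ 2·3 = 6 ≡ 6 (mod 7).
    Then x = 3 + 4·6 = 27, valid modulo lcm(4, 7) = 28: x ≡ 27 (mod 28).
  Combine with x ≡ 0 (mod 5): since gcd(28, 5) = 1, we get a unique residue mod 140.
    Write x = 27 + 28·t and substitute into x ≡ 0 (mod 5): 28·t ≡ 0 − 27 = -27 (mod 5).
    Reduce coefficients mod 5: 3·t ≡ 3 (mod 5).
    The inverse of 3 mod 5 is 2 (since 3·2 = 6 = 1·5 + 1), so t ≡ 2·3 = 6 ≡ 1 (mod 5).
    Then x = 27 + 28·1 = 55, valid modulo lcm(28, 5) = 140: x ≡ 55 (mod 140).
Verify: 55 mod 4 = 3 ✓, 55 mod 7 = 6 ✓, 55 mod 5 = 0 ✓.

x ≡ 55 (mod 140).


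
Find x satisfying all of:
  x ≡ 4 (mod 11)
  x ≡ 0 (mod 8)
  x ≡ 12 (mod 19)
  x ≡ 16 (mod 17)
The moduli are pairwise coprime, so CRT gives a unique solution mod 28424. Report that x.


Product of moduli M = 11 · 8 · 19 · 17 = 28424.
Merge one congruence at a time:
  Start: x ≡ 4 (mod 11).
  Combine with x ≡ 0 (mod 8); new modulus lcm = 88.
    Write x = 4 + 11·t and substitute into x ≡ 0 (mod 8): 11·t ≡ 0 − 4 = -4 (mod 8).
    Reduce coefficients mod 8: 3·t ≡ 4 (mod 8).
    The inverse of 3 mod 8 is 3 (since 3·3 = 9 = 1·8 + 1), so t ≡ 3·4 = 12 ≡ 4 (mod 8).
    Then x = 4 + 11·4 = 48, valid modulo lcm(11, 8) = 88: x ≡ 48 (mod 88).
  Combine with x ≡ 12 (mod 19); new modulus lcm = 1672.
    Write x = 48 + 88·t and substitute into x ≡ 12 (mod 19): 88·t ≡ 12 − 48 = -36 (mod 19).
    Reduce coefficients mod 19: 12·t ≡ 2 (mod 19).
    The inverse of 12 mod 19 is 8 (since 12·8 = 96 = 5·19 + 1), so t ≡ 8·2 = 16 ≡ 16 (mod 19).
    Then x = 48 + 88·16 = 1456, valid modulo lcm(88, 19) = 1672: x ≡ 1456 (mod 1672).
  Combine with x ≡ 16 (mod 17); new modulus lcm = 28424.
    Write x = 1456 + 1672·t and substitute into x ≡ 16 (mod 17): 1672·t ≡ 16 − 1456 = -1440 (mod 17).
    Reduce coefficients mod 17: 6·t ≡ 5 (mod 17).
    The inverse of 6 mod 17 is 3 (since 6·3 = 18 = 1·17 + 1), so t ≡ 3·5 = 15 ≡ 15 (mod 17).
    Then x = 1456 + 1672·15 = 26536, valid modulo lcm(1672, 17) = 28424: x ≡ 26536 (mod 28424).
Verify against each original: 26536 mod 11 = 4, 26536 mod 8 = 0, 26536 mod 19 = 12, 26536 mod 17 = 16.

x ≡ 26536 (mod 28424).


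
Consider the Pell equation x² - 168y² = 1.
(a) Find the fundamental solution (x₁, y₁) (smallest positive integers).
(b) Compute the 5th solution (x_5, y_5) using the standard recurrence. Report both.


Step 1: Find the fundamental solution (x₁, y₁) of x² - 168y² = 1.
  Expand √168 as a continued fraction. a₀ = ⌊√168⌋ = 12; iterate m_{k+1} = d_k·a_k − m_k, d_{k+1} = (168 − m_{k+1}²)/d_k, a_{k+1} = ⌊(a₀ + m_{k+1})/d_{k+1}⌋ (starting m₀ = 0, d₀ = 1), with convergents p_k = a_k·p_{k-1} + p_{k-2}, q_k = a_k·q_{k-1} + q_{k-2} (p₋₁ = 1, q₋₁ = 0):
  k = 0: a₀ = 12; p₀/q₀ = 12/1; p₀² − 168·q₀² = 144 − 168 = -24.
  k = 1: m = 12, d = 24, a = ⌊(12 + 12)/24⌋ = 1; p/q = (1·12 + 1)/(1·1 + 0) = 13/1; p² − 168·q² = 169 − 168 = 1.
  The first convergent with p² − 168·q² = 1 gives the fundamental solution (x₁, y₁) = (13, 1).
Step 2: Apply the recurrence (x_{n+1}, y_{n+1}) = (x₁x_n + 168y₁y_n, x₁y_n + y₁x_n) repeatedly.
  From (x_1, y_1) = (13, 1): x_2 = 13·13 + 168·1·1 = 337; y_2 = 13·1 + 1·13 = 26.
  From (x_2, y_2) = (337, 26): x_3 = 13·337 + 168·1·26 = 8749; y_3 = 13·26 + 1·337 = 675.
  From (x_3, y_3) = (8749, 675): x_4 = 13·8749 + 168·1·675 = 227137; y_4 = 13·675 + 1·8749 = 17524.
  From (x_4, y_4) = (227137, 17524): x_5 = 13·227137 + 168·1·17524 = 5896813; y_5 = 13·17524 + 1·227137 = 454949.
Step 3: Verify x_5² - 168·y_5² = 34772403556969 - 34772403556968 = 1 (should be 1). ✓

(x_1, y_1) = (13, 1); (x_5, y_5) = (5896813, 454949).


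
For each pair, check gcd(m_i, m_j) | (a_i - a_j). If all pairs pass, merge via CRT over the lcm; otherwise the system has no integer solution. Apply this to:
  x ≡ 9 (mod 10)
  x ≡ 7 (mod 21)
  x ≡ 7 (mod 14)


Moduli 10, 21, 14 are not pairwise coprime, so CRT works modulo lcm(m_i) when all pairwise compatibility conditions hold.
Pairwise compatibility: gcd(m_i, m_j) must divide a_i - a_j for every pair.
Merge one congruence at a time:
  Start: x ≡ 9 (mod 10).
  Combine with x ≡ 7 (mod 21): gcd(10, 21) = 1; 7 - 9 = -2, which IS divisible by 1, so compatible.
    Write x = 9 + 10·t and substitute into x ≡ 7 (mod 21): 10·t ≡ 7 − 9 = -2 (mod 21).
    Reduce coefficients mod 21: 10·t ≡ 19 (mod 21).
    The inverse of 10 mod 21 is 19 (since 10·19 = 190 = 9·21 + 1), so t ≡ 19·19 = 361 ≡ 4 (mod 21).
    Then x = 9 + 10·4 = 49, valid modulo lcm(10, 21) = 210: x ≡ 49 (mod 210).
  Combine with x ≡ 7 (mod 14): gcd(210, 14) = 14; 7 - 49 = -42, which IS divisible by 14, so compatible.
    Write x = 49 + 210·t and substitute into x ≡ 7 (mod 14): 210·t ≡ 7 − 49 = -42 (mod 14).
    Divide the congruence (and modulus) by g = 14: 15·t ≡ -3 (mod 1).
    Modulo 1 every t works; take t = 0.
    Then x = 49 + 210·0 = 49, valid modulo lcm(210, 14) = 210: x ≡ 49 (mod 210).
Verify: 49 mod 10 = 9, 49 mod 21 = 7, 49 mod 14 = 7.

x ≡ 49 (mod 210).


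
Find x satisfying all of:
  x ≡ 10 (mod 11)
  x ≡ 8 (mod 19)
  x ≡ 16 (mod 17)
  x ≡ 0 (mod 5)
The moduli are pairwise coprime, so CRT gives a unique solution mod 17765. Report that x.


Product of moduli M = 11 · 19 · 17 · 5 = 17765.
Merge one congruence at a time:
  Start: x ≡ 10 (mod 11).
  Combine with x ≡ 8 (mod 19); new modulus lcm = 209.
    Write x = 10 + 11·t and substitute into x ≡ 8 (mod 19): 11·t ≡ 8 − 10 = -2 (mod 19).
    Reduce coefficients mod 19: 11·t ≡ 17 (mod 19).
    The inverse of 11 mod 19 is 7 (since 11·7 = 77 = 4·19 + 1), so t ≡ 7·17 = 119 ≡ 5 (mod 19).
    Then x = 10 + 11·5 = 65, valid modulo lcm(11, 19) = 209: x ≡ 65 (mod 209).
  Combine with x ≡ 16 (mod 17); new modulus lcm = 3553.
    Write x = 65 + 209·t and substitute into x ≡ 16 (mod 17): 209·t ≡ 16 − 65 = -49 (mod 17).
    Reduce coefficients mod 17: 5·t ≡ 2 (mod 17).
    The inverse of 5 mod 17 is 7 (since 5·7 = 35 = 2·17 + 1), so t ≡ 7·2 = 14 ≡ 14 (mod 17).
    Then x = 65 + 209·14 = 2991, valid modulo lcm(209, 17) = 3553: x ≡ 2991 (mod 3553).
  Combine with x ≡ 0 (mod 5); new modulus lcm = 17765.
    Write x = 2991 + 3553·t and substitute into x ≡ 0 (mod 5): 3553·t ≡ 0 − 2991 = -2991 (mod 5).
    Reduce coefficients mod 5: 3·t ≡ 4 (mod 5).
    The inverse of 3 mod 5 is 2 (since 3·2 = 6 = 1·5 + 1), so t ≡ 2·4 = 8 ≡ 3 (mod 5).
    Then x = 2991 + 3553·3 = 13650, valid modulo lcm(3553, 5) = 17765: x ≡ 13650 (mod 17765).
Verify against each original: 13650 mod 11 = 10, 13650 mod 19 = 8, 13650 mod 17 = 16, 13650 mod 5 = 0.

x ≡ 13650 (mod 17765).


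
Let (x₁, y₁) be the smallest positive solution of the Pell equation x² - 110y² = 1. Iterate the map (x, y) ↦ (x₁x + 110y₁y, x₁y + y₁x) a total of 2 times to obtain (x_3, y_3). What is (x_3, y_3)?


Step 1: Find the fundamental solution (x₁, y₁) of x² - 110y² = 1.
  Expand √110 as a continued fraction. a₀ = ⌊√110⌋ = 10; iterate m_{k+1} = d_k·a_k − m_k, d_{k+1} = (110 − m_{k+1}²)/d_k, a_{k+1} = ⌊(a₀ + m_{k+1})/d_{k+1}⌋ (starting m₀ = 0, d₀ = 1), with convergents p_k = a_k·p_{k-1} + p_{k-2}, q_k = a_k·q_{k-1} + q_{k-2} (p₋₁ = 1, q₋₁ = 0):
  k = 0: a₀ = 10; p₀/q₀ = 10/1; p₀² − 110·q₀² = 100 − 110 = -10.
  k = 1: m = 10, d = 10, a = ⌊(10 + 10)/10⌋ = 2; p/q = (2·10 + 1)/(2·1 + 0) = 21/2; p² − 110·q² = 441 − 440 = 1.
  The first convergent with p² − 110·q² = 1 gives the fundamental solution (x₁, y₁) = (21, 2).
Step 2: Apply the recurrence (x_{n+1}, y_{n+1}) = (x₁x_n + 110y₁y_n, x₁y_n + y₁x_n) repeatedly.
  From (x_1, y_1) = (21, 2): x_2 = 21·21 + 110·2·2 = 881; y_2 = 21·2 + 2·21 = 84.
  From (x_2, y_2) = (881, 84): x_3 = 21·881 + 110·2·84 = 36981; y_3 = 21·84 + 2·881 = 3526.
Step 3: Verify x_3² - 110·y_3² = 1367594361 - 1367594360 = 1 (should be 1). ✓

(x_1, y_1) = (21, 2); (x_3, y_3) = (36981, 3526).


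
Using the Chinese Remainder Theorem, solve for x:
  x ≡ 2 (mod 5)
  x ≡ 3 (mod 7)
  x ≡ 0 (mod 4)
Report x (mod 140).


Moduli 5, 7, 4 are pairwise coprime; by CRT there is a unique solution modulo M = 5 · 7 · 4 = 140.
Solve pairwise, accumulating the modulus:
  Start with x ≡ 2 (mod 5).
  Combine with x ≡ 3 (mod 7): since gcd(5, 7) = 1, we get a unique residue mod 35.
    Write x = 2 + 5·t and substitute into x ≡ 3 (mod 7): 5·t ≡ 3 − 2 = 1 (mod 7).
    The inverse of 5 mod 7 is 3 (since 5·3 = 15 = 2·7 + 1), so t ≡ 3·1 = 3 ≡ 3 (mod 7).
    Then x = 2 + 5·3 = 17, valid modulo lcm(5, 7) = 35: x ≡ 17 (mod 35).
  Combine with x ≡ 0 (mod 4): since gcd(35, 4) = 1, we get a unique residue mod 140.
    Write x = 17 + 35·t and substitute into x ≡ 0 (mod 4): 35·t ≡ 0 − 17 = -17 (mod 4).
    Reduce coefficients mod 4: 3·t ≡ 3 (mod 4).
    The inverse of 3 mod 4 is 3 (since 3·3 = 9 = 2·4 + 1), so t ≡ 3·3 = 9 ≡ 1 (mod 4).
    Then x = 17 + 35·1 = 52, valid modulo lcm(35, 4) = 140: x ≡ 52 (mod 140).
Verify: 52 mod 5 = 2 ✓, 52 mod 7 = 3 ✓, 52 mod 4 = 0 ✓.

x ≡ 52 (mod 140).


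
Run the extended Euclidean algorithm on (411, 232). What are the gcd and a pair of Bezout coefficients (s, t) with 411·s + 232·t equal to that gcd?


Euclidean algorithm on (411, 232) — divide until remainder is 0:
  411 = 1 · 232 + 179
  232 = 1 · 179 + 53
  179 = 3 · 53 + 20
  53 = 2 · 20 + 13
  20 = 1 · 13 + 7
  13 = 1 · 7 + 6
  7 = 1 · 6 + 1
  6 = 6 · 1 + 0
gcd(411, 232) = 1.
Track Bezout coefficients alongside the remainders: start with r₀ = 411 = a·1 + b·0 (s = 1, t = 0) and r₁ = 232 = a·0 + b·1 (s = 0, t = 1); each new remainder r_{k+1} = r_{k-1} − q_k·r_k inherits s_{k+1} = s_{k-1} − q_k·s_k, t_{k+1} = t_{k-1} − q_k·t_k, so r_k = a·s_k + b·t_k at every step:
  q = 1: r = 179, s = 1 − 1·0 = 1, t = 0 − 1·1 = -1  (check: 411·1 + 232·(-1) = 179)
  q = 1: r = 53, s = 0 − 1·1 = -1, t = 1 − 1·(-1) = 2  (check: 411·(-1) + 232·2 = 53)
  q = 3: r = 20, s = 1 − 3·(-1) = 4, t = -1 − 3·2 = -7  (check: 411·4 + 232·(-7) = 20)
  q = 2: r = 13, s = -1 − 2·4 = -9, t = 2 − 2·(-7) = 16  (check: 411·(-9) + 232·16 = 13)
  q = 1: r = 7, s = 4 − 1·(-9) = 13, t = -7 − 1·16 = -23  (check: 411·13 + 232·(-23) = 7)
  q = 1: r = 6, s = -9 − 1·13 = -22, t = 16 − 1·(-23) = 39  (check: 411·(-22) + 232·39 = 6)
  q = 1: r = 1, s = 13 − 1·(-22) = 35, t = -23 − 1·39 = -62  (check: 411·35 + 232·(-62) = 1)
The row with r = 1 (the gcd) gives the Bezout coefficients s = 35, t = -62.
Result: 411 · (35) + 232 · (-62) = 1.

gcd(411, 232) = 1; s = 35, t = -62 (check: 411·35 + 232·(-62) = 1).


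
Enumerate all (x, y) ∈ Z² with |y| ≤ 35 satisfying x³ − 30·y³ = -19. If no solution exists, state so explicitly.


The equation is x³ - 30y³ = -19. For fixed y, x³ = 30·y³ − 19, so a solution requires the RHS to be a perfect cube.
Strategy: iterate y from -35 to 35, compute RHS = 30·y³ − 19, and check whether it is a (positive or negative) perfect cube.
Check small values of y:
  y = 0: RHS = -19 is not a perfect cube.
  y = 1: RHS = 11 is not a perfect cube.
  y = -1: RHS = -49 is not a perfect cube.
  y = 2: RHS = 221 is not a perfect cube.
  y = -2: RHS = -259 is not a perfect cube.
  y = 3: RHS = 791 is not a perfect cube.
  y = -3: RHS = -829 is not a perfect cube.
Continuing the search up to |y| = 35 finds no solutions either.
No (x, y) in the scanned range satisfies the equation.

No integer solutions with |y| ≤ 35.


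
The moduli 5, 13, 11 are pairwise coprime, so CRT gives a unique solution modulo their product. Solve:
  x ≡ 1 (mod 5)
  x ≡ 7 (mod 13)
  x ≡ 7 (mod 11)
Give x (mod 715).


Moduli 5, 13, 11 are pairwise coprime; by CRT there is a unique solution modulo M = 5 · 13 · 11 = 715.
Solve pairwise, accumulating the modulus:
  Start with x ≡ 1 (mod 5).
  Combine with x ≡ 7 (mod 13): since gcd(5, 13) = 1, we get a unique residue mod 65.
    Write x = 1 + 5·t and substitute into x ≡ 7 (mod 13): 5·t ≡ 7 − 1 = 6 (mod 13).
    The inverse of 5 mod 13 is 8 (since 5·8 = 40 = 3·13 + 1), so t ≡ 8·6 = 48 ≡ 9 (mod 13).
    Then x = 1 + 5·9 = 46, valid modulo lcm(5, 13) = 65: x ≡ 46 (mod 65).
  Combine with x ≡ 7 (mod 11): since gcd(65, 11) = 1, we get a unique residue mod 715.
    Write x = 46 + 65·t and substitute into x ≡ 7 (mod 11): 65·t ≡ 7 − 46 = -39 (mod 11).
    Reduce coefficients mod 11: 10·t ≡ 5 (mod 11).
    The inverse of 10 mod 11 is 10 (since 10·10 = 100 = 9·11 + 1), so t ≡ 10·5 = 50 ≡ 6 (mod 11).
    Then x = 46 + 65·6 = 436, valid modulo lcm(65, 11) = 715: x ≡ 436 (mod 715).
Verify: 436 mod 5 = 1 ✓, 436 mod 13 = 7 ✓, 436 mod 11 = 7 ✓.

x ≡ 436 (mod 715).


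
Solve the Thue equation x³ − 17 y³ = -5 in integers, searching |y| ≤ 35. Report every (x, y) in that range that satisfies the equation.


The equation is x³ - 17y³ = -5. For fixed y, x³ = 17·y³ − 5, so a solution requires the RHS to be a perfect cube.
Strategy: iterate y from -35 to 35, compute RHS = 17·y³ − 5, and check whether it is a (positive or negative) perfect cube.
Check small values of y:
  y = 0: RHS = -5 is not a perfect cube.
  y = 1: RHS = 12 is not a perfect cube.
  y = -1: RHS = -22 is not a perfect cube.
  y = 2: RHS = 131 is not a perfect cube.
  y = -2: RHS = -141 is not a perfect cube.
  y = 3: RHS = 454 is not a perfect cube.
  y = -3: RHS = -464 is not a perfect cube.
Continuing the search up to |y| = 35 finds no solutions either.
No (x, y) in the scanned range satisfies the equation.

No integer solutions with |y| ≤ 35.


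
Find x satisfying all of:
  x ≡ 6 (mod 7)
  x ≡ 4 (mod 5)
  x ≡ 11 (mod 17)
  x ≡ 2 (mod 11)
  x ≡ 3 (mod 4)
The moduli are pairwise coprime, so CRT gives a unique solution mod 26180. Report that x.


Product of moduli M = 7 · 5 · 17 · 11 · 4 = 26180.
Merge one congruence at a time:
  Start: x ≡ 6 (mod 7).
  Combine with x ≡ 4 (mod 5); new modulus lcm = 35.
    Write x = 6 + 7·t and substitute into x ≡ 4 (mod 5): 7·t ≡ 4 − 6 = -2 (mod 5).
    Reduce coefficients mod 5: 2·t ≡ 3 (mod 5).
    The inverse of 2 mod 5 is 3 (since 2·3 = 6 = 1·5 + 1), so t ≡ 3·3 = 9 ≡ 4 (mod 5).
    Then x = 6 + 7·4 = 34, valid modulo lcm(7, 5) = 35: x ≡ 34 (mod 35).
  Combine with x ≡ 11 (mod 17); new modulus lcm = 595.
    Write x = 34 + 35·t and substitute into x ≡ 11 (mod 17): 35·t ≡ 11 − 34 = -23 (mod 17).
    Reduce coefficients mod 17: 1·t ≡ 11 (mod 17).
    So t ≡ 11 (mod 17).
    Then x = 34 + 35·11 = 419, valid modulo lcm(35, 17) = 595: x ≡ 419 (mod 595).
  Combine with x ≡ 2 (mod 11); new modulus lcm = 6545.
    Write x = 419 + 595·t and substitute into x ≡ 2 (mod 11): 595·t ≡ 2 − 419 = -417 (mod 11).
    Reduce coefficients mod 11: 1·t ≡ 1 (mod 11).
    So t ≡ 1 (mod 11).
    Then x = 419 + 595·1 = 1014, valid modulo lcm(595, 11) = 6545: x ≡ 1014 (mod 6545).
  Combine with x ≡ 3 (mod 4); new modulus lcm = 26180.
    Write x = 1014 + 6545·t and substitute into x ≡ 3 (mod 4): 6545·t ≡ 3 − 1014 = -1011 (mod 4).
    Reduce coefficients mod 4: 1·t ≡ 1 (mod 4).
    So t ≡ 1 (mod 4).
    Then x = 1014 + 6545·1 = 7559, valid modulo lcm(6545, 4) = 26180: x ≡ 7559 (mod 26180).
Verify against each original: 7559 mod 7 = 6, 7559 mod 5 = 4, 7559 mod 17 = 11, 7559 mod 11 = 2, 7559 mod 4 = 3.

x ≡ 7559 (mod 26180).


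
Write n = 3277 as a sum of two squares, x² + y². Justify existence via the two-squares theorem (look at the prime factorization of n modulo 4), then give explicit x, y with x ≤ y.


Step 1: Factor n = 3277 = 29 · 113.
Step 2: Check the mod-4 condition on each prime factor: 29 ≡ 1 (mod 4), exponent 1; 113 ≡ 1 (mod 4), exponent 1.
All primes ≡ 3 (mod 4) appear to even exponent (or don't appear), so by the two-squares theorem n IS expressible as a sum of two squares.
Step 3: Build a representation. Here n = 29 · 113 is a product of primes ≡ 1 (mod 4). Each prime p ≡ 1 (mod 4) is itself a sum of two squares; find a² by testing p − a² for a perfect square:
  29: 29 − 1² = 28, 29 − 2² = 25 = 5² ⇒ 29 = 2² + 5².
  113: 113 − 1² = 112, 113 − 2² = 109, 113 − 3² = 104, 113 − 4² = 97, 113 − 5² = 88, 113 − 6² = 77, 113 − 7² = 64 = 8² ⇒ 113 = 7² + 8².
  Combine using the Brahmagupta–Fibonacci identity (a² + b²)(c² + d²) = (ac − bd)² + (ad + bc)² = (ac + bd)² + (ad − bc)²:
  29 · 113 = 3277: from (2² + 5²)(7² + 8²), take (2·7 − 5·8, 2·8 + 5·7) = (14 − 40, 16 + 35) = (-26, 51); dropping signs (only squares matter) gives (26, 51); check 26² + 51² = 676 + 2601 = 3277 ✓.
Step 4: Order so x ≤ y and verify: 26² + 51² = 676 + 2601 = 3277 = n. ✓

n = 3277 = 26² + 51² (one valid representation with x ≤ y).


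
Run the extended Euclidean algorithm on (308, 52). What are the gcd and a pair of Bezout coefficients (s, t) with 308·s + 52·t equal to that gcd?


Euclidean algorithm on (308, 52) — divide until remainder is 0:
  308 = 5 · 52 + 48
  52 = 1 · 48 + 4
  48 = 12 · 4 + 0
gcd(308, 52) = 4.
Track Bezout coefficients alongside the remainders: start with r₀ = 308 = a·1 + b·0 (s = 1, t = 0) and r₁ = 52 = a·0 + b·1 (s = 0, t = 1); each new remainder r_{k+1} = r_{k-1} − q_k·r_k inherits s_{k+1} = s_{k-1} − q_k·s_k, t_{k+1} = t_{k-1} − q_k·t_k, so r_k = a·s_k + b·t_k at every step:
  q = 5: r = 48, s = 1 − 5·0 = 1, t = 0 − 5·1 = -5  (check: 308·1 + 52·(-5) = 48)
  q = 1: r = 4, s = 0 − 1·1 = -1, t = 1 − 1·(-5) = 6  (check: 308·(-1) + 52·6 = 4)
The row with r = 4 (the gcd) gives the Bezout coefficients s = -1, t = 6.
Result: 308 · (-1) + 52 · (6) = 4.

gcd(308, 52) = 4; s = -1, t = 6 (check: 308·(-1) + 52·6 = 4).


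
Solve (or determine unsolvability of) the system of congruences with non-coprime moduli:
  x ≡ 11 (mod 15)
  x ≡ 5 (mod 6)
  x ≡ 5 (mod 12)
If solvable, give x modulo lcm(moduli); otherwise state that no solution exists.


Moduli 15, 6, 12 are not pairwise coprime, so CRT works modulo lcm(m_i) when all pairwise compatibility conditions hold.
Pairwise compatibility: gcd(m_i, m_j) must divide a_i - a_j for every pair.
Merge one congruence at a time:
  Start: x ≡ 11 (mod 15).
  Combine with x ≡ 5 (mod 6): gcd(15, 6) = 3; 5 - 11 = -6, which IS divisible by 3, so compatible.
    Write x = 11 + 15·t and substitute into x ≡ 5 (mod 6): 15·t ≡ 5 − 11 = -6 (mod 6).
    Divide the congruence (and modulus) by g = 3: 5·t ≡ -2 (mod 2).
    Reduce coefficients mod 2: 1·t ≡ 0 (mod 2).
    So t ≡ 0 (mod 2).
    Then x = 11 + 15·0 = 11, valid modulo lcm(15, 6) = 30: x ≡ 11 (mod 30).
  Combine with x ≡ 5 (mod 12): gcd(30, 12) = 6; 5 - 11 = -6, which IS divisible by 6, so compatible.
    Write x = 11 + 30·t and substitute into x ≡ 5 (mod 12): 30·t ≡ 5 − 11 = -6 (mod 12).
    Divide the congruence (and modulus) by g = 6: 5·t ≡ -1 (mod 2).
    Reduce coefficients mod 2: 1·t ≡ 1 (mod 2).
    So t ≡ 1 (mod 2).
    Then x = 11 + 30·1 = 41, valid modulo lcm(30, 12) = 60: x ≡ 41 (mod 60).
Verify: 41 mod 15 = 11, 41 mod 6 = 5, 41 mod 12 = 5.

x ≡ 41 (mod 60).


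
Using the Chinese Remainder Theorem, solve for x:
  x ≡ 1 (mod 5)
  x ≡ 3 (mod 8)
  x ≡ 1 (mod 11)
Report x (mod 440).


Moduli 5, 8, 11 are pairwise coprime; by CRT there is a unique solution modulo M = 5 · 8 · 11 = 440.
Solve pairwise, accumulating the modulus:
  Start with x ≡ 1 (mod 5).
  Combine with x ≡ 3 (mod 8): since gcd(5, 8) = 1, we get a unique residue mod 40.
    Write x = 1 + 5·t and substitute into x ≡ 3 (mod 8): 5·t ≡ 3 − 1 = 2 (mod 8).
    The inverse of 5 mod 8 is 5 (since 5·5 = 25 = 3·8 + 1), so t ≡ 5·2 = 10 ≡ 2 (mod 8).
    Then x = 1 + 5·2 = 11, valid modulo lcm(5, 8) = 40: x ≡ 11 (mod 40).
  Combine with x ≡ 1 (mod 11): since gcd(40, 11) = 1, we get a unique residue mod 440.
    Write x = 11 + 40·t and substitute into x ≡ 1 (mod 11): 40·t ≡ 1 − 11 = -10 (mod 11).
    Reduce coefficients mod 11: 7·t ≡ 1 (mod 11).
    The inverse of 7 mod 11 is 8 (since 7·8 = 56 = 5·11 + 1), so t ≡ 8·1 = 8 ≡ 8 (mod 11).
    Then x = 11 + 40·8 = 331, valid modulo lcm(40, 11) = 440: x ≡ 331 (mod 440).
Verify: 331 mod 5 = 1 ✓, 331 mod 8 = 3 ✓, 331 mod 11 = 1 ✓.

x ≡ 331 (mod 440).


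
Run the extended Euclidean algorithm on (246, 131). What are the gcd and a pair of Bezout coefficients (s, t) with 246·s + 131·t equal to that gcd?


Euclidean algorithm on (246, 131) — divide until remainder is 0:
  246 = 1 · 131 + 115
  131 = 1 · 115 + 16
  115 = 7 · 16 + 3
  16 = 5 · 3 + 1
  3 = 3 · 1 + 0
gcd(246, 131) = 1.
Track Bezout coefficients alongside the remainders: start with r₀ = 246 = a·1 + b·0 (s = 1, t = 0) and r₁ = 131 = a·0 + b·1 (s = 0, t = 1); each new remainder r_{k+1} = r_{k-1} − q_k·r_k inherits s_{k+1} = s_{k-1} − q_k·s_k, t_{k+1} = t_{k-1} − q_k·t_k, so r_k = a·s_k + b·t_k at every step:
  q = 1: r = 115, s = 1 − 1·0 = 1, t = 0 − 1·1 = -1  (check: 246·1 + 131·(-1) = 115)
  q = 1: r = 16, s = 0 − 1·1 = -1, t = 1 − 1·(-1) = 2  (check: 246·(-1) + 131·2 = 16)
  q = 7: r = 3, s = 1 − 7·(-1) = 8, t = -1 − 7·2 = -15  (check: 246·8 + 131·(-15) = 3)
  q = 5: r = 1, s = -1 − 5·8 = -41, t = 2 − 5·(-15) = 77  (check: 246·(-41) + 131·77 = 1)
The row with r = 1 (the gcd) gives the Bezout coefficients s = -41, t = 77.
Result: 246 · (-41) + 131 · (77) = 1.

gcd(246, 131) = 1; s = -41, t = 77 (check: 246·(-41) + 131·77 = 1).


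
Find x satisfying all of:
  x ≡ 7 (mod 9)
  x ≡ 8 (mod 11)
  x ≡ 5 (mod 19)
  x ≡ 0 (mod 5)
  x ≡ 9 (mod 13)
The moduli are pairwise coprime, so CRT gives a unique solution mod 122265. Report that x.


Product of moduli M = 9 · 11 · 19 · 5 · 13 = 122265.
Merge one congruence at a time:
  Start: x ≡ 7 (mod 9).
  Combine with x ≡ 8 (mod 11); new modulus lcm = 99.
    Write x = 7 + 9·t and substitute into x ≡ 8 (mod 11): 9·t ≡ 8 − 7 = 1 (mod 11).
    The inverse of 9 mod 11 is 5 (since 9·5 = 45 = 4·11 + 1), so t ≡ 5·1 = 5 ≡ 5 (mod 11).
    Then x = 7 + 9·5 = 52, valid modulo lcm(9, 11) = 99: x ≡ 52 (mod 99).
  Combine with x ≡ 5 (mod 19); new modulus lcm = 1881.
    Write x = 52 + 99·t and substitute into x ≡ 5 (mod 19): 99·t ≡ 5 − 52 = -47 (mod 19).
    Reduce coefficients mod 19: 4·t ≡ 10 (mod 19).
    The inverse of 4 mod 19 is 5 (since 4·5 = 20 = 1·19 + 1), so t ≡ 5·10 = 50 ≡ 12 (mod 19).
    Then x = 52 + 99·12 = 1240, valid modulo lcm(99, 19) = 1881: x ≡ 1240 (mod 1881).
  Combine with x ≡ 0 (mod 5); new modulus lcm = 9405.
    Write x = 1240 + 1881·t and substitute into x ≡ 0 (mod 5): 1881·t ≡ 0 − 1240 = -1240 (mod 5).
    Reduce coefficients mod 5: 1·t ≡ 0 (mod 5).
    So t ≡ 0 (mod 5).
    Then x = 1240 + 1881·0 = 1240, valid modulo lcm(1881, 5) = 9405: x ≡ 1240 (mod 9405).
  Combine with x ≡ 9 (mod 13); new modulus lcm = 122265.
    Write x = 1240 + 9405·t and substitute into x ≡ 9 (mod 13): 9405·t ≡ 9 − 1240 = -1231 (mod 13).
    Reduce coefficients mod 13: 6·t ≡ 4 (mod 13).
    The inverse of 6 mod 13 is 11 (since 6·11 = 66 = 5·13 + 1), so t ≡ 11·4 = 44 ≡ 5 (mod 13).
    Then x = 1240 + 9405·5 = 48265, valid modulo lcm(9405, 13) = 122265: x ≡ 48265 (mod 122265).
Verify against each original: 48265 mod 9 = 7, 48265 mod 11 = 8, 48265 mod 19 = 5, 48265 mod 5 = 0, 48265 mod 13 = 9.

x ≡ 48265 (mod 122265).


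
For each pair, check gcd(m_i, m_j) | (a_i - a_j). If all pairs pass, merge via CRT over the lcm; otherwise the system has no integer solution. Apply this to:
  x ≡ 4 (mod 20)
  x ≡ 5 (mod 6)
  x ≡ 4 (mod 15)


Moduli 20, 6, 15 are not pairwise coprime, so CRT works modulo lcm(m_i) when all pairwise compatibility conditions hold.
Pairwise compatibility: gcd(m_i, m_j) must divide a_i - a_j for every pair.
Merge one congruence at a time:
  Start: x ≡ 4 (mod 20).
  Combine with x ≡ 5 (mod 6): gcd(20, 6) = 2, and 5 - 4 = 1 is NOT divisible by 2.
    ⇒ system is inconsistent (no integer solution).

No solution (the system is inconsistent).


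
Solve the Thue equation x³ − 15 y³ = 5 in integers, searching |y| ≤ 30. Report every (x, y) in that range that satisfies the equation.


The equation is x³ - 15y³ = 5. For fixed y, x³ = 15·y³ + 5, so a solution requires the RHS to be a perfect cube.
Strategy: iterate y from -30 to 30, compute RHS = 15·y³ + 5, and check whether it is a (positive or negative) perfect cube.
Check small values of y:
  y = 0: RHS = 5 is not a perfect cube.
  y = 1: RHS = 20 is not a perfect cube.
  y = -1: RHS = -10 is not a perfect cube.
  y = 2: RHS = 125 = (5)³ ⇒ x = 5 works.
  y = -2: RHS = -115 is not a perfect cube.
  y = 3: RHS = 410 is not a perfect cube.
  y = -3: RHS = -400 is not a perfect cube.
Continuing the search up to |y| = 30 finds no further solutions beyond those listed.
Collected solutions: (5, 2).

Solutions (with |y| ≤ 30): (5, 2).


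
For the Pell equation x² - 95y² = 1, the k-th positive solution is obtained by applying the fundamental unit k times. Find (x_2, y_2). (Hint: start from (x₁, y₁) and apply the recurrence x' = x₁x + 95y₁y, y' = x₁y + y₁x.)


Step 1: Find the fundamental solution (x₁, y₁) of x² - 95y² = 1.
  Expand √95 as a continued fraction. a₀ = ⌊√95⌋ = 9; iterate m_{k+1} = d_k·a_k − m_k, d_{k+1} = (95 − m_{k+1}²)/d_k, a_{k+1} = ⌊(a₀ + m_{k+1})/d_{k+1}⌋ (starting m₀ = 0, d₀ = 1), with convergents p_k = a_k·p_{k-1} + p_{k-2}, q_k = a_k·q_{k-1} + q_{k-2} (p₋₁ = 1, q₋₁ = 0):
  k = 0: a₀ = 9; p₀/q₀ = 9/1; p₀² − 95·q₀² = 81 − 95 = -14.
  k = 1: m = 9, d = 14, a = ⌊(9 + 9)/14⌋ = 1; p/q = (1·9 + 1)/(1·1 + 0) = 10/1; p² − 95·q² = 100 − 95 = 5.
  k = 2: m = 5, d = 5, a = ⌊(9 + 5)/5⌋ = 2; p/q = (2·10 + 9)/(2·1 + 1) = 29/3; p² − 95·q² = 841 − 855 = -14.
  k = 3: m = 5, d = 14, a = ⌊(9 + 5)/14⌋ = 1; p/q = (1·29 + 10)/(1·3 + 1) = 39/4; p² − 95·q² = 1521 − 1520 = 1.
  The first convergent with p² − 95·q² = 1 gives the fundamental solution (x₁, y₁) = (39, 4).
Step 2: Apply the recurrence (x_{n+1}, y_{n+1}) = (x₁x_n + 95y₁y_n, x₁y_n + y₁x_n) repeatedly.
  From (x_1, y_1) = (39, 4): x_2 = 39·39 + 95·4·4 = 3041; y_2 = 39·4 + 4·39 = 312.
Step 3: Verify x_2² - 95·y_2² = 9247681 - 9247680 = 1 (should be 1). ✓

(x_1, y_1) = (39, 4); (x_2, y_2) = (3041, 312).


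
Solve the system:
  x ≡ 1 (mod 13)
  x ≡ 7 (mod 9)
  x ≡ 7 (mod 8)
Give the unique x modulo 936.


Moduli 13, 9, 8 are pairwise coprime; by CRT there is a unique solution modulo M = 13 · 9 · 8 = 936.
Solve pairwise, accumulating the modulus:
  Start with x ≡ 1 (mod 13).
  Combine with x ≡ 7 (mod 9): since gcd(13, 9) = 1, we get a unique residue mod 117.
    Write x = 1 + 13·t and substitute into x ≡ 7 (mod 9): 13·t ≡ 7 − 1 = 6 (mod 9).
    Reduce coefficients mod 9: 4·t ≡ 6 (mod 9).
    The inverse of 4 mod 9 is 7 (since 4·7 = 28 = 3·9 + 1), so t ≡ 7·6 = 42 ≡ 6 (mod 9).
    Then x = 1 + 13·6 = 79, valid modulo lcm(13, 9) = 117: x ≡ 79 (mod 117).
  Combine with x ≡ 7 (mod 8): since gcd(117, 8) = 1, we get a unique residue mod 936.
    Write x = 79 + 117·t and substitute into x ≡ 7 (mod 8): 117·t ≡ 7 − 79 = -72 (mod 8).
    Reduce coefficients mod 8: 5·t ≡ 0 (mod 8).
    The inverse of 5 mod 8 is 5 (since 5·5 = 25 = 3·8 + 1), so t ≡ 5·0 = 0 ≡ 0 (mod 8).
    Then x = 79 + 117·0 = 79, valid modulo lcm(117, 8) = 936: x ≡ 79 (mod 936).
Verify: 79 mod 13 = 1 ✓, 79 mod 9 = 7 ✓, 79 mod 8 = 7 ✓.

x ≡ 79 (mod 936).


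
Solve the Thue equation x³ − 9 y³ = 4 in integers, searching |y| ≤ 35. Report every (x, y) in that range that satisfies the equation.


The equation is x³ - 9y³ = 4. For fixed y, x³ = 9·y³ + 4, so a solution requires the RHS to be a perfect cube.
Strategy: iterate y from -35 to 35, compute RHS = 9·y³ + 4, and check whether it is a (positive or negative) perfect cube.
Check small values of y:
  y = 0: RHS = 4 is not a perfect cube.
  y = 1: RHS = 13 is not a perfect cube.
  y = -1: RHS = -5 is not a perfect cube.
  y = 2: RHS = 76 is not a perfect cube.
  y = -2: RHS = -68 is not a perfect cube.
  y = 3: RHS = 247 is not a perfect cube.
  y = -3: RHS = -239 is not a perfect cube.
Continuing the search up to |y| = 35 finds no solutions either.
No (x, y) in the scanned range satisfies the equation.

No integer solutions with |y| ≤ 35.


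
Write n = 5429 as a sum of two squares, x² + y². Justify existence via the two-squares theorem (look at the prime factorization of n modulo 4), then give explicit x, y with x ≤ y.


Step 1: Factor n = 5429 = 61 · 89.
Step 2: Check the mod-4 condition on each prime factor: 61 ≡ 1 (mod 4), exponent 1; 89 ≡ 1 (mod 4), exponent 1.
All primes ≡ 3 (mod 4) appear to even exponent (or don't appear), so by the two-squares theorem n IS expressible as a sum of two squares.
Step 3: Build a representation. Here n = 61 · 89 is a product of primes ≡ 1 (mod 4). Each prime p ≡ 1 (mod 4) is itself a sum of two squares; find a² by testing p − a² for a perfect square:
  61: 61 − 1² = 60, 61 − 2² = 57, 61 − 3² = 52, 61 − 4² = 45, 61 − 5² = 36 = 6² ⇒ 61 = 5² + 6².
  89: 89 − 1² = 88, 89 − 2² = 85, 89 − 3² = 80, 89 − 4² = 73, 89 − 5² = 64 = 8² ⇒ 89 = 5² + 8².
  Combine using the Brahmagupta–Fibonacci identity (a² + b²)(c² + d²) = (ac − bd)² + (ad + bc)² = (ac + bd)² + (ad − bc)²:
  61 · 89 = 5429: from (5² + 6²)(5² + 8²), take (5·5 − 6·8, 5·8 + 6·5) = (25 − 48, 40 + 30) = (-23, 70); dropping signs (only squares matter) gives (23, 70); check 23² + 70² = 529 + 4900 = 5429 ✓.
Step 4: Order so x ≤ y and verify: 23² + 70² = 529 + 4900 = 5429 = n. ✓

n = 5429 = 23² + 70² (one valid representation with x ≤ y).
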